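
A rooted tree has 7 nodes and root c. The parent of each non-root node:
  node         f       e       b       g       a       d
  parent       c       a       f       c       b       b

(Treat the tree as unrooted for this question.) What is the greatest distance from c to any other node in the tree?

4

A farthest node from c is e.
The path c-f-b-a-e has 4 edges.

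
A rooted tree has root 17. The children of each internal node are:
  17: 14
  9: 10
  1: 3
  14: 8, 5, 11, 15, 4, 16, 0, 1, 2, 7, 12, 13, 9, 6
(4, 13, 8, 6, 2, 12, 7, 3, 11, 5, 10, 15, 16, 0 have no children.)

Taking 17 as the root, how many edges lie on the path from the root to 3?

3

17 → 14 → 1 → 3 — 3 edges.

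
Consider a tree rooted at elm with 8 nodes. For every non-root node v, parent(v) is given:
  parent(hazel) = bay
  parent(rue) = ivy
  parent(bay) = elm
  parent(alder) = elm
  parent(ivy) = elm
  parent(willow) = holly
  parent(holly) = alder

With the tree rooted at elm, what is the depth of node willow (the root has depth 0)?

3

Path from elm to willow: elm – alder – holly – willow, which has 3 edges.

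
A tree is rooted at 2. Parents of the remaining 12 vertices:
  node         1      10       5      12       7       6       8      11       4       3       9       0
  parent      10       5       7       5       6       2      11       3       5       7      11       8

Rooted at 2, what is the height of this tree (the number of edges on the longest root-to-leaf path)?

6

The longest root-to-leaf path is 2 → 6 → 7 → 3 → 11 → 8 → 0 (6 edges).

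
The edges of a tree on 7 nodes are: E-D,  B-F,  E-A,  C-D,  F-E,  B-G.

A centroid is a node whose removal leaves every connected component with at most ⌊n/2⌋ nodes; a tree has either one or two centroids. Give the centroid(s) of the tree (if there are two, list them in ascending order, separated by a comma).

E

Delete E: the remaining components have sizes 3, 2, 1. Max 3 ≤ 3, so E is a centroid.
Every other node leaves some component of size > 3, so the centroid is unique.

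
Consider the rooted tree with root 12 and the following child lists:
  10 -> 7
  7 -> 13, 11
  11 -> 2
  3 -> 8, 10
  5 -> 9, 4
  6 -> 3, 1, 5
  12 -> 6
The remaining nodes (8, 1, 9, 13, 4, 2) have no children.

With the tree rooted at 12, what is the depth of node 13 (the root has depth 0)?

5

12 → 6 → 3 → 10 → 7 → 13 — 5 edges.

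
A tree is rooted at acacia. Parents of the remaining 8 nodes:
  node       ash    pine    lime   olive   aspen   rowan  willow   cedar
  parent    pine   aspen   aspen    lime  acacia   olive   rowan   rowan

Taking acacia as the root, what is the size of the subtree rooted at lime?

5

lime's subtree: {lime, olive, rowan, willow, cedar}, size 5.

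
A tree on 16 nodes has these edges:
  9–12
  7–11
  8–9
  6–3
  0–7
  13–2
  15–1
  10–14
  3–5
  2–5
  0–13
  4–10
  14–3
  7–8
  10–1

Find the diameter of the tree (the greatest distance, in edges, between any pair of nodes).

BFS from 12 reaches 15 last, at distance 12; BFS from 15 confirms no node is farther.
Path: 12-9-8-7-0-13-2-5-3-14-10-1-15.

12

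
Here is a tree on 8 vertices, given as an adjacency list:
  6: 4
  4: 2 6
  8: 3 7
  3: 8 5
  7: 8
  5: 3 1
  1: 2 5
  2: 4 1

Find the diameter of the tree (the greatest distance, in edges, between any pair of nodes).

7

BFS from 6 reaches 7 last, at distance 7; BFS from 7 confirms no node is farther.
Path: 6-4-2-1-5-3-8-7.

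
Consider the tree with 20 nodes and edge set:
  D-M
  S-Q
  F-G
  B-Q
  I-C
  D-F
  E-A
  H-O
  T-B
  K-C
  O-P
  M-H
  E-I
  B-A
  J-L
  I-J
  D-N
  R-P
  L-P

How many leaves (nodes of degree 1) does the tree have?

6

Exactly 6 nodes have a single neighbour: G, K, N, R, S, T.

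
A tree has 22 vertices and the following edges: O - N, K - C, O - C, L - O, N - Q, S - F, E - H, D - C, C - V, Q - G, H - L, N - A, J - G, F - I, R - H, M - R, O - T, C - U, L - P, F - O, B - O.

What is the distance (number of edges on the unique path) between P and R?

3

P – L – H – R: 3 edges.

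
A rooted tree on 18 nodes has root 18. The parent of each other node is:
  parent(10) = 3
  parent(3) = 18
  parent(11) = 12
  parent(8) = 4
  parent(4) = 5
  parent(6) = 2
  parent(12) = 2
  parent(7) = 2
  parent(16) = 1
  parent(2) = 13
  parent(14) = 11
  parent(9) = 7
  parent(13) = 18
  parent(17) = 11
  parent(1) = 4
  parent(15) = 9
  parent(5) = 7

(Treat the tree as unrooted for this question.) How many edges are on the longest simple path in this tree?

BFS from 16 reaches 10 last, at distance 9; BFS from 10 confirms no node is farther.
Path: 16 – 1 – 4 – 5 – 7 – 2 – 13 – 18 – 3 – 10.

9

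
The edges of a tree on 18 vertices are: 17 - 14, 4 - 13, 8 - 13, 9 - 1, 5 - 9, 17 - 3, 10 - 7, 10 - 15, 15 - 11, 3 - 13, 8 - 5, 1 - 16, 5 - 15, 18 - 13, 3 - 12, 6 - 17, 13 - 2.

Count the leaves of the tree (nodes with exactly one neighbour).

9

The leaves are 2, 4, 6, 7, 11, 12, 14, 16, 18.
That is 9 leaves.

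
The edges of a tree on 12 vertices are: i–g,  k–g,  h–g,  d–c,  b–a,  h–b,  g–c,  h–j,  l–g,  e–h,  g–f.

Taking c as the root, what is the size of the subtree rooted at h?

5

h's subtree: {h, e, j, b, a}, size 5.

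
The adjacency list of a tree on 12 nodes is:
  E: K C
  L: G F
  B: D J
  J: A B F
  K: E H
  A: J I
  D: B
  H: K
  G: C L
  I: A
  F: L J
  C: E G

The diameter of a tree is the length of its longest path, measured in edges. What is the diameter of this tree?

9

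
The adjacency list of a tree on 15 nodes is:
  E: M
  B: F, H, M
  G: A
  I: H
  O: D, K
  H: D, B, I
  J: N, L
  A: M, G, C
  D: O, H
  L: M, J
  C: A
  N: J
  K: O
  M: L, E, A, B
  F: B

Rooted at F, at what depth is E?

3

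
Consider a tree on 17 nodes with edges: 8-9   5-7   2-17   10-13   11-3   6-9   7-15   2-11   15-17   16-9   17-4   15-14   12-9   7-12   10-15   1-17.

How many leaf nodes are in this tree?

The leaves are 1, 3, 4, 5, 6, 8, 13, 14, 16.
That is 9 leaves.

9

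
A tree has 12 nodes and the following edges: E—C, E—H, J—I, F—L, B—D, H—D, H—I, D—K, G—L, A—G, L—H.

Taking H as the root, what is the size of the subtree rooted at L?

4

The subtree rooted at L contains: L, G, F, A — 4 nodes.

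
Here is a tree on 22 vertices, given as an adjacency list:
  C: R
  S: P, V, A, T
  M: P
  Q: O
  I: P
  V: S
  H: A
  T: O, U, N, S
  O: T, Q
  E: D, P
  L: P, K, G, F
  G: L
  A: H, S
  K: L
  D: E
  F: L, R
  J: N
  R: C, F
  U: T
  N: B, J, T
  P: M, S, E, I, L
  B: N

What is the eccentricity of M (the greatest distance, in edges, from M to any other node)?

The node farthest from M is B (Q, J, C also at distance 5), via M-P-S-T-N-B — 5 edges.

5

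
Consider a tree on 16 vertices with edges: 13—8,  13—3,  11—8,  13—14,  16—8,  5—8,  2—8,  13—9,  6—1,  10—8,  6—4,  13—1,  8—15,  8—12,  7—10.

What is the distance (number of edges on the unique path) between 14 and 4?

14–13–1–6–4: 4 edges.

4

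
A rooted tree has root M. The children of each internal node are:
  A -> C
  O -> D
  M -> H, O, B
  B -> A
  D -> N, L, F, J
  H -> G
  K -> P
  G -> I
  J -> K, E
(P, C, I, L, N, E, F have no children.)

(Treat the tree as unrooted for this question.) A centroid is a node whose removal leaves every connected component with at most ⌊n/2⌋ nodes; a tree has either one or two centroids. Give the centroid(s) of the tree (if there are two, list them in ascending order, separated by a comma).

If O is removed the pieces have sizes 8, 7, all ≤ ⌊16/2⌋ = 8.
Its neighbour D also leaves a largest component of size 8, so both are centroids.

D, O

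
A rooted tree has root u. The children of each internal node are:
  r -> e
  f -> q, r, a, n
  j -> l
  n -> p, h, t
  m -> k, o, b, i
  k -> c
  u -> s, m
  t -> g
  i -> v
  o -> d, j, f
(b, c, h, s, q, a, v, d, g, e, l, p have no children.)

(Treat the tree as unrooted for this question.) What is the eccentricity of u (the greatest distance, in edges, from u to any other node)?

The node farthest from u is g, via u–m–o–f–n–t–g — 6 edges.

6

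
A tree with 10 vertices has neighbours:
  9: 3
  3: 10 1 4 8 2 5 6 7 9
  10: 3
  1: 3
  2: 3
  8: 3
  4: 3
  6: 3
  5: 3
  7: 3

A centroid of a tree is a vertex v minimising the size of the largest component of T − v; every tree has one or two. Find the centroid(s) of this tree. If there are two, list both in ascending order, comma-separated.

3

Delete 3: the remaining components have sizes 1, 1, 1, 1, 1, 1, 1, 1, 1. Max 1 ≤ 5, so 3 is a centroid.
Every other node leaves some component of size > 5, so the centroid is unique.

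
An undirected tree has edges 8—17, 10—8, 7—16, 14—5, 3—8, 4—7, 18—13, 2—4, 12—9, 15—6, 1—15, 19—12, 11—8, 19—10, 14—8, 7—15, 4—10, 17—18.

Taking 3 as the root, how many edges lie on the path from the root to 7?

4

Path from 3 to 7: 3 – 8 – 10 – 4 – 7, which has 4 edges.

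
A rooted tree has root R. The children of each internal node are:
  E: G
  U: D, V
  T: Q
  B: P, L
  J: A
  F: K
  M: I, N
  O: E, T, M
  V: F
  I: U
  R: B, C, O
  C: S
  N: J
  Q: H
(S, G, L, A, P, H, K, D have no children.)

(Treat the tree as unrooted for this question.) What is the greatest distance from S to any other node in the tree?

A farthest node from S is K.
The path S-C-R-O-M-I-U-V-F-K has 9 edges.

9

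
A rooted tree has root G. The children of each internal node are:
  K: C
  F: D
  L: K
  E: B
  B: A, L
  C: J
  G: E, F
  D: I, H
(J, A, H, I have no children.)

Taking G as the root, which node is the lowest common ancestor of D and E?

Ancestors of D (toward the root): D, F, G.
Ancestors of E: E, G.
The deepest node appearing in both lists is G.

G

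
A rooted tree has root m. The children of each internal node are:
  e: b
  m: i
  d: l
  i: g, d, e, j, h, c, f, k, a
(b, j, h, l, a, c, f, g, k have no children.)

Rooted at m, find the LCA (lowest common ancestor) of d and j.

Path d→root: d i m; path j→root: j i m.
First common node: i.

i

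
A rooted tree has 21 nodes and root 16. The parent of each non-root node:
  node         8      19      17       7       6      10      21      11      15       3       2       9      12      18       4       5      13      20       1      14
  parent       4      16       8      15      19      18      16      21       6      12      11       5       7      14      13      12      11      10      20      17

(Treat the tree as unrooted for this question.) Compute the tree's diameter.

A longest path is 1 – 20 – 10 – 18 – 14 – 17 – 8 – 4 – 13 – 11 – 21 – 16 – 19 – 6 – 15 – 7 – 12 – 5 – 9, with 18 edges.

18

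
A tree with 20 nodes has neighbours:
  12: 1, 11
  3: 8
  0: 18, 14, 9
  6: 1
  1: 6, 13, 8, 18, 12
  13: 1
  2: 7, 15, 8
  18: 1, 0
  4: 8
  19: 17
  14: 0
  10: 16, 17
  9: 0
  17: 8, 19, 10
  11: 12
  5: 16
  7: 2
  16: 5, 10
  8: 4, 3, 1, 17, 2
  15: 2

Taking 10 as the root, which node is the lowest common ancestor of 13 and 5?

Path 13→root: 13 1 8 17 10; path 5→root: 5 16 10.
First common node: 10.

10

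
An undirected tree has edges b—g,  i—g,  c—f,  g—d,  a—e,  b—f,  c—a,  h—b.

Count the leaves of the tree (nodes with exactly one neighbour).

4

The leaves are d, e, h, i.
That is 4 leaves.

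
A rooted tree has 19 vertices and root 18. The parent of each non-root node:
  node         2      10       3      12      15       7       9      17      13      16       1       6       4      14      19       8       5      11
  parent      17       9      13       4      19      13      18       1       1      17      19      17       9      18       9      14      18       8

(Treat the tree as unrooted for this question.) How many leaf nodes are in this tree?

10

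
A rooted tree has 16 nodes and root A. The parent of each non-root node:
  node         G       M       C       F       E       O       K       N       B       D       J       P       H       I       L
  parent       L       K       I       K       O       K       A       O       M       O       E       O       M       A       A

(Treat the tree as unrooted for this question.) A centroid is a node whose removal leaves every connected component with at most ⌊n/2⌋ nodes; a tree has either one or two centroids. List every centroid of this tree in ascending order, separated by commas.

K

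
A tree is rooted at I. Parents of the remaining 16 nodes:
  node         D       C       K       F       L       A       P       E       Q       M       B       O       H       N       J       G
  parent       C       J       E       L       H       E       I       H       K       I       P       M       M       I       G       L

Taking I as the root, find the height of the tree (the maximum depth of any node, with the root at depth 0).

7

D sits deepest: I → M → H → L → G → J → C → D — 7 edges from the root.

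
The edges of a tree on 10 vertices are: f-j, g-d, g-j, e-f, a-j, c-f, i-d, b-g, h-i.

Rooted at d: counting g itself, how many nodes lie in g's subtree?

7

Descendants of g (including itself): g, j, b, f, a, c, e. That's 7.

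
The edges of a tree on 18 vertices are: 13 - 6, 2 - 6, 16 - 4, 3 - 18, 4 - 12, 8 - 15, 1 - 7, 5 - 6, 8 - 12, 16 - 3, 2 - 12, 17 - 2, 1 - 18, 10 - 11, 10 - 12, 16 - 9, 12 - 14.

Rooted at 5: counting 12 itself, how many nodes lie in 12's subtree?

13

12's subtree: {12, 4, 8, 10, 14, 16, 15, 11, 3, 9, 18, 1, 7}, size 13.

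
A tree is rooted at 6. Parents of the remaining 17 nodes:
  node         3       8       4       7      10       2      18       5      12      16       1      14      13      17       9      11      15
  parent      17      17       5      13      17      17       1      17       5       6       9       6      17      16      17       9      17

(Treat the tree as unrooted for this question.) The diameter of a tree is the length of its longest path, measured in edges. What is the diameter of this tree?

BFS from 14 reaches 18 last, at distance 6; BFS from 18 confirms no node is farther.
Path: 14-6-16-17-9-1-18.

6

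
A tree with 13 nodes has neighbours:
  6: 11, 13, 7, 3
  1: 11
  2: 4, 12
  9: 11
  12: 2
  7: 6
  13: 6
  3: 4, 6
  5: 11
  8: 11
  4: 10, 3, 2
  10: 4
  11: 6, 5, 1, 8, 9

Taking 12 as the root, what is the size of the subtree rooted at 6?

Descendants of 6 (including itself): 6, 11, 7, 13, 5, 9, 8, 1. That's 8.

8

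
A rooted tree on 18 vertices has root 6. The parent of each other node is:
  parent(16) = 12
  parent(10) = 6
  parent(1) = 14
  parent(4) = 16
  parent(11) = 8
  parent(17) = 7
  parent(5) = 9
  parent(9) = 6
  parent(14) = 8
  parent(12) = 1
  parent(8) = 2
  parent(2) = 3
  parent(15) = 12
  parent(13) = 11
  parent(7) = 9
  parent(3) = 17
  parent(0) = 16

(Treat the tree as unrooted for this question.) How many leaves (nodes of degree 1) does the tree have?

6

The leaves are 0, 4, 5, 10, 13, 15.
That is 6 leaves.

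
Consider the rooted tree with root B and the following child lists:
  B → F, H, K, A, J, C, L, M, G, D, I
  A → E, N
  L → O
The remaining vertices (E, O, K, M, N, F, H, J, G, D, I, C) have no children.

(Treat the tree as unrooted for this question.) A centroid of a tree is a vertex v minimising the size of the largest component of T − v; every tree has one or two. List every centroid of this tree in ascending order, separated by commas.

B

Delete B: the remaining components have sizes 3, 2, 1, 1, 1, 1, 1, 1, 1, 1, 1. Max 3 ≤ 7, so B is a centroid.
Every other node leaves some component of size > 7, so the centroid is unique.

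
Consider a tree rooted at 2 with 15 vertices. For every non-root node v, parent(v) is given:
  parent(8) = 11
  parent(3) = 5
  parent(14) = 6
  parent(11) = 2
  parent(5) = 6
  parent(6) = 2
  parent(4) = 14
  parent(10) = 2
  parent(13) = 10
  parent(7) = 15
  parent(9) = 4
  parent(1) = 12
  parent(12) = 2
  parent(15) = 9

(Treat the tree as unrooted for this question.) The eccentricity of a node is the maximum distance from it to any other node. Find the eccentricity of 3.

7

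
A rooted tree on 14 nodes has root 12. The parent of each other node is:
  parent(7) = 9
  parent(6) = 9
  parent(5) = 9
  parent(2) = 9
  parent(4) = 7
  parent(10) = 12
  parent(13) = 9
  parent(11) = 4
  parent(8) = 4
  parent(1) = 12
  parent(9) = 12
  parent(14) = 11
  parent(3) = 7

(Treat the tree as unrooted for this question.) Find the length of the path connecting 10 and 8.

The path is 10–12–9–7–4–8, which has 5 edges.

5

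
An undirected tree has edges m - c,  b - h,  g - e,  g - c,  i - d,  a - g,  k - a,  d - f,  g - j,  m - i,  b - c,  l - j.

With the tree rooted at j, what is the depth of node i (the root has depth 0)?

4

Path from j to i: j → g → c → m → i, which has 4 edges.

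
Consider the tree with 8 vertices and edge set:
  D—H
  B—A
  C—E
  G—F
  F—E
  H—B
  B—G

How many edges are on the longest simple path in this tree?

6

Starting from C, a farthest node is D at distance 6.
One longest path: C – E – F – G – B – H – D.
So the diameter is 6.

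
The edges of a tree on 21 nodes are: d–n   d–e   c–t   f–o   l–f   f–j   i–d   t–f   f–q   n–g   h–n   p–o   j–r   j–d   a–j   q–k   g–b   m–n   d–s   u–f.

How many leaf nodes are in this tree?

Degree-1 nodes: a, b, c, e, h, i, k, l, m, p, r, s, u — 13 of them.

13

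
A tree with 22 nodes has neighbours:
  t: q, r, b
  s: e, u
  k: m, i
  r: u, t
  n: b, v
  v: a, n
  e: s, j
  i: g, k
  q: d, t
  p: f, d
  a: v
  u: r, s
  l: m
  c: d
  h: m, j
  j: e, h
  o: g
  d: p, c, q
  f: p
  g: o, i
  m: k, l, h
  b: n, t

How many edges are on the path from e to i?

e - j - h - m - k - i: 5 edges.

5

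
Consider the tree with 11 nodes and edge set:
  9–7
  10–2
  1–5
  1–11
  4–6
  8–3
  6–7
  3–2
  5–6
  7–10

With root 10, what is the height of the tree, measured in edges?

5

11 sits deepest: 10 → 7 → 6 → 5 → 1 → 11 — 5 edges from the root.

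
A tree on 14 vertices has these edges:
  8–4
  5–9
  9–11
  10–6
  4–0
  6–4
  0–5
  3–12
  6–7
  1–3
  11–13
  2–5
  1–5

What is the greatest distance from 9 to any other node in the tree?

A farthest node from 9 is 10 (7 also at distance 5).
The path 9–5–0–4–6–10 has 5 edges.

5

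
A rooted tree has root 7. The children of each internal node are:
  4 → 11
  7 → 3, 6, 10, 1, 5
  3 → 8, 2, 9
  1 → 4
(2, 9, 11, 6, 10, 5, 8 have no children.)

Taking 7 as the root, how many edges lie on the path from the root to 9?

2

7 → 3 → 9 — 2 edges.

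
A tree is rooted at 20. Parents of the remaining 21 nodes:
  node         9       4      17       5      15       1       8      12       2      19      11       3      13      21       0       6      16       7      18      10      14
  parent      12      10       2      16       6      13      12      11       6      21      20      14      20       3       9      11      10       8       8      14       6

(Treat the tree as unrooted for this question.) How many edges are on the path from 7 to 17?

Walking from 7: 7–8–12–11–6–2–17. Length 6.

6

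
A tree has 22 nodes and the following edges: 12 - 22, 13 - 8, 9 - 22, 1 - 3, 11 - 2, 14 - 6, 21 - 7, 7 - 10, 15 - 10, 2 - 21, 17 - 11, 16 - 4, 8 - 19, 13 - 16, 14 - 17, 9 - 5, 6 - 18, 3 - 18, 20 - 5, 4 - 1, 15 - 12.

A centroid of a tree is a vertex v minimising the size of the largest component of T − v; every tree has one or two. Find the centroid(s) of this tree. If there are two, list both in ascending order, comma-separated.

Removing 11 splits the tree into components of sizes 11, 10; the largest is 11 ≤ ⌊22/2⌋ = 11.
17 is adjacent to 11 and is also a centroid (the largest component after removing it is likewise 11).

11, 17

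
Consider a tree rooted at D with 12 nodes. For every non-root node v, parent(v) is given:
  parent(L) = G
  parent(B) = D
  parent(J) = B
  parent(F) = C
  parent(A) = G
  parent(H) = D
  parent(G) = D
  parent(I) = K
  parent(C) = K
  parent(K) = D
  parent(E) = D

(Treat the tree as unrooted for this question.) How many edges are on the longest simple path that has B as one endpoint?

4

Distances from B peak at 4, attained at F.
B–D–K–C–F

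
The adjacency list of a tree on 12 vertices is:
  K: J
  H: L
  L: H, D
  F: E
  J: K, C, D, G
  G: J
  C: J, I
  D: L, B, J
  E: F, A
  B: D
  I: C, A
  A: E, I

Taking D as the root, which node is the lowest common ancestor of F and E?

F's ancestor chain is F, E, A, I, C, J, D and E's is E, A, I, C, J, D; they first meet at E.

E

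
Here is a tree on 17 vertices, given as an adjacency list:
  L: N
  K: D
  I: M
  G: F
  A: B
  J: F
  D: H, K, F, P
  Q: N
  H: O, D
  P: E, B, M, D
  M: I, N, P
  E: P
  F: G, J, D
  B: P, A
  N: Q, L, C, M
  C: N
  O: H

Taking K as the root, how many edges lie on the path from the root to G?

3

K – D – F – G — 3 edges.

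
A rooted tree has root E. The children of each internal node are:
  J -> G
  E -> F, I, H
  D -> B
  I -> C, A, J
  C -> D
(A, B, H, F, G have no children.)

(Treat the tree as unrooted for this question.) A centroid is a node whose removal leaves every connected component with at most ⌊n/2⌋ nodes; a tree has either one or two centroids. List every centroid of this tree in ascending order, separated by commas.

I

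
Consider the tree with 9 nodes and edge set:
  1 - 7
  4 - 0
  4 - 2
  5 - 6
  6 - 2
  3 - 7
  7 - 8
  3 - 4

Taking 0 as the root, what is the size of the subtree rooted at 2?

2's subtree: {2, 6, 5}, size 3.

3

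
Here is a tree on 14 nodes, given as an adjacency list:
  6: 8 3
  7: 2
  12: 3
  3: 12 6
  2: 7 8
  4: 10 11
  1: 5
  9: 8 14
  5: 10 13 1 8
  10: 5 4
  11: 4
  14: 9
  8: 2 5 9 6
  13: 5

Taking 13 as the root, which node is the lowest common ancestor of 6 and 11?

6's ancestor chain is 6, 8, 5, 13 and 11's is 11, 4, 10, 5, 13; they first meet at 5.

5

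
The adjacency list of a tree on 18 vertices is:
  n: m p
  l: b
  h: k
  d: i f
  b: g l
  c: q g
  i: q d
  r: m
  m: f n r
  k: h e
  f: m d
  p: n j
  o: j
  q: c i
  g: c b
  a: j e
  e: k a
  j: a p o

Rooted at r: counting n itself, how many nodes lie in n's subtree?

8

The subtree rooted at n contains: n, p, j, o, a, e, k, h — 8 nodes.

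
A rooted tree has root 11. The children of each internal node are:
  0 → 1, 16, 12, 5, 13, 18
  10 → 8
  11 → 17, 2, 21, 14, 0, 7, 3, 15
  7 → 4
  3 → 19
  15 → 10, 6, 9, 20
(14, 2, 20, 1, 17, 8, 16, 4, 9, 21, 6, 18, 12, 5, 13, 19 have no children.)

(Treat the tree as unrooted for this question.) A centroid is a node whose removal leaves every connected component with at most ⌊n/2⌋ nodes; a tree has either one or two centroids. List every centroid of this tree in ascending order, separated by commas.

11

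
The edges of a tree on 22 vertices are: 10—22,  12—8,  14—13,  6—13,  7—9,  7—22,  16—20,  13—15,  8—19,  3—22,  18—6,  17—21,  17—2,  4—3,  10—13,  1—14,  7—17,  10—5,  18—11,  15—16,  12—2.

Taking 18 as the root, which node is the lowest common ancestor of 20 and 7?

13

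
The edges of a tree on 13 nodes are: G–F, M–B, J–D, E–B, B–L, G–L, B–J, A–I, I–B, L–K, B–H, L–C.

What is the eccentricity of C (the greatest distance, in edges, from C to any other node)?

The node farthest from C is D (A also at distance 4), via C–L–B–J–D — 4 edges.

4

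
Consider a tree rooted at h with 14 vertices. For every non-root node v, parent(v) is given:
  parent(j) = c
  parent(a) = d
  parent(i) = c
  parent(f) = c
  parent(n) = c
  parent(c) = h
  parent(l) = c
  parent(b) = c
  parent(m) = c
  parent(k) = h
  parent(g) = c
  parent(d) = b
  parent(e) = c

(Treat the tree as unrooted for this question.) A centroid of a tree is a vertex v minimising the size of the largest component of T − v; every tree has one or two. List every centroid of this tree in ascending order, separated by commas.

c

Removing c splits the tree into components of sizes 3, 2, 1, 1, 1, 1, 1, 1, 1, 1; the largest is 3 ≤ ⌊14/2⌋ = 7.
Every other node leaves some component of size > 7, so the centroid is unique.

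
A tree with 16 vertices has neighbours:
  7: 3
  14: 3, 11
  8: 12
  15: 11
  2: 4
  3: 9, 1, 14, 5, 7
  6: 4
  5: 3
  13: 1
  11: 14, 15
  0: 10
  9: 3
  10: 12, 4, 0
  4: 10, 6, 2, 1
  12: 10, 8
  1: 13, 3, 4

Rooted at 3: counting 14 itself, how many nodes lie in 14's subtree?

3

14's subtree: {14, 11, 15}, size 3.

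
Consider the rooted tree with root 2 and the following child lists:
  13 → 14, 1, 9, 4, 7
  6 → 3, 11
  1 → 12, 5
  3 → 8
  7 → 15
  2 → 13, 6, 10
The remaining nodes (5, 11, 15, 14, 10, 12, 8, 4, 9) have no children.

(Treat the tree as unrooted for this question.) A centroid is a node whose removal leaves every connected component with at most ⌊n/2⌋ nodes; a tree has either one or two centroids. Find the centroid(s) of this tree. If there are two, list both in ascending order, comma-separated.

13

If 13 is removed the pieces have sizes 6, 3, 2, 1, 1, 1, all ≤ ⌊15/2⌋ = 7.
No neighbour of 13 does as well, so 13 is the unique centroid.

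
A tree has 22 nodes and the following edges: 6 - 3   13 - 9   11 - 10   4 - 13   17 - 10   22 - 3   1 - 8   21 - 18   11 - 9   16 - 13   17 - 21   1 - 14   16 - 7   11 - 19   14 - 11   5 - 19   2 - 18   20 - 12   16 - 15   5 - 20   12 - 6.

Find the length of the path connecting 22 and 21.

10

The path is 22 – 3 – 6 – 12 – 20 – 5 – 19 – 11 – 10 – 17 – 21, which has 10 edges.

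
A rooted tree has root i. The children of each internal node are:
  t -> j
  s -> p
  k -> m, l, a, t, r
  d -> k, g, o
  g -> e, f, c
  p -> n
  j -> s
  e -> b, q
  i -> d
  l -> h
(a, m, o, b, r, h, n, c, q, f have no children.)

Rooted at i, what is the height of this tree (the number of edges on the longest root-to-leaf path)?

7

n sits deepest: i – d – k – t – j – s – p – n — 7 edges from the root.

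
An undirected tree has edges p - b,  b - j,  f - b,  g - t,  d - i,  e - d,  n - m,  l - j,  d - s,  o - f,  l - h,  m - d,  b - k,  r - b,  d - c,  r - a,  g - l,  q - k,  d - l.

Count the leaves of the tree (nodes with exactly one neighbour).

Exactly 11 nodes have a single neighbour: a, c, e, h, i, n, o, p, q, s, t.

11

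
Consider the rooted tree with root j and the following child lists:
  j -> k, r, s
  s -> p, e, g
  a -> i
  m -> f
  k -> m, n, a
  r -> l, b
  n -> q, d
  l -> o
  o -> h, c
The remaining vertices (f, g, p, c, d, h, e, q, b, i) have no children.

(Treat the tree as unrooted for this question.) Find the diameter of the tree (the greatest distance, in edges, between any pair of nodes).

7

BFS from c reaches f last, at distance 7; BFS from f confirms no node is farther.
Path: c–o–l–r–j–k–m–f.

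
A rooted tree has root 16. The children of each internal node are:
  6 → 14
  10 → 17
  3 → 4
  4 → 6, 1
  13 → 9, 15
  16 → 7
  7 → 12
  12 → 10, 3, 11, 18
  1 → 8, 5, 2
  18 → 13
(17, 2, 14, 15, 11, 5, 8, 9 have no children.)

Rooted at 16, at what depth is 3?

16 → 7 → 12 → 3 — 3 edges.

3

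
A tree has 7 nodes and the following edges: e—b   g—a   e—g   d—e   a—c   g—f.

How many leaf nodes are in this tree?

Exactly 4 nodes have a single neighbour: b, c, d, f.

4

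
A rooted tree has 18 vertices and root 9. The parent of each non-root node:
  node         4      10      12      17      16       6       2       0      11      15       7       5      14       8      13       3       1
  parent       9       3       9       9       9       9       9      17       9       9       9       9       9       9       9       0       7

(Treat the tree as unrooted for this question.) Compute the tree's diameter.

6

Starting from 10, a farthest node is 1 at distance 6.
One longest path: 10 – 3 – 0 – 17 – 9 – 7 – 1.
So the diameter is 6.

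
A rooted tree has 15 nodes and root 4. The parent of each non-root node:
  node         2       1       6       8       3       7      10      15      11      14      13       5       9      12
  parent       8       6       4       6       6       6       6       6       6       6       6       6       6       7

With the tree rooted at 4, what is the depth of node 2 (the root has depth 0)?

3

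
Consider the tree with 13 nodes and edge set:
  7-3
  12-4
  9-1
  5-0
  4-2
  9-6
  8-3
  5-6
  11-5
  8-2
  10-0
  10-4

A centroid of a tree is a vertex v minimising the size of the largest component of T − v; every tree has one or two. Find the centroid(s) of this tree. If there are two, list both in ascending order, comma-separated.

Removing 10 splits the tree into components of sizes 6, 6; the largest is 6 ≤ ⌊13/2⌋ = 6.
Every other node leaves some component of size > 6, so the centroid is unique.

10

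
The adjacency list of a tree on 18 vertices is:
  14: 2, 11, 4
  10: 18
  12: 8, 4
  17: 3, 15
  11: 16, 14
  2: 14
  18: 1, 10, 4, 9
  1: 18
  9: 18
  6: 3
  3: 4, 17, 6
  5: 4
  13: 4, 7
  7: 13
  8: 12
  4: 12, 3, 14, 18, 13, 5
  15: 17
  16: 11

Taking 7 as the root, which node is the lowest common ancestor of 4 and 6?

4

Path 4→root: 4 13 7; path 6→root: 6 3 4 13 7.
First common node: 4.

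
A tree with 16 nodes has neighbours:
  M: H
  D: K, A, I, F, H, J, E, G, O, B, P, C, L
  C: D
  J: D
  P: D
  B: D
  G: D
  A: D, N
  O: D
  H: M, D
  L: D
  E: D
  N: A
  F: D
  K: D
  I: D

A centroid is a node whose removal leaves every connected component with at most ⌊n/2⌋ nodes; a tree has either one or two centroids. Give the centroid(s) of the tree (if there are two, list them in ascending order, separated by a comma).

D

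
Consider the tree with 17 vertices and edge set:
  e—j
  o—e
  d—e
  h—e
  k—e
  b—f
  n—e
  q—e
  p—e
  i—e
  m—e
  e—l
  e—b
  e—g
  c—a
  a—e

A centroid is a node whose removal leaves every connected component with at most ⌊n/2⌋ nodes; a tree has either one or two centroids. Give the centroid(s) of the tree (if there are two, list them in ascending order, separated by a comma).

Delete e: the remaining components have sizes 2, 2, 1, 1, 1, 1, 1, 1, 1, 1, 1, 1, 1, 1. Max 2 ≤ 8, so e is a centroid.
No neighbour of e does as well, so e is the unique centroid.

e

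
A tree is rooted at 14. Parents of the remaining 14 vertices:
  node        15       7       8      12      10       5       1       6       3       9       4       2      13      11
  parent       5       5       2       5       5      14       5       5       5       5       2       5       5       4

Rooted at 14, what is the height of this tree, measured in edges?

4

11 sits deepest: 14-5-2-4-11 — 4 edges from the root.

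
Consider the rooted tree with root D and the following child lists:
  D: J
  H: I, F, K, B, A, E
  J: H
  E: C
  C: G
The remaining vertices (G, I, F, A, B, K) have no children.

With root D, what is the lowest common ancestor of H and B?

Ancestors of H (toward the root): H, J, D.
Ancestors of B: B, H, J, D.
The deepest node appearing in both lists is H.

H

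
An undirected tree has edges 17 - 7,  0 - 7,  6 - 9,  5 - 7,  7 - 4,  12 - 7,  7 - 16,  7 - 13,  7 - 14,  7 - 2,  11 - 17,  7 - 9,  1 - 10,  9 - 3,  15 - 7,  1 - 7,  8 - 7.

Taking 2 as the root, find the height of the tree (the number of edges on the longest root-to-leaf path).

The longest root-to-leaf path is 2-7-9-6 (3 edges).

3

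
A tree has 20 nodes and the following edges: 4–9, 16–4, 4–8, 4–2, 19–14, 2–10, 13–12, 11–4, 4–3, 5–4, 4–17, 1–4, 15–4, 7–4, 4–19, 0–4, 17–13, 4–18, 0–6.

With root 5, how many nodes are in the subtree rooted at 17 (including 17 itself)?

3

The subtree rooted at 17 contains: 17, 13, 12 — 3 nodes.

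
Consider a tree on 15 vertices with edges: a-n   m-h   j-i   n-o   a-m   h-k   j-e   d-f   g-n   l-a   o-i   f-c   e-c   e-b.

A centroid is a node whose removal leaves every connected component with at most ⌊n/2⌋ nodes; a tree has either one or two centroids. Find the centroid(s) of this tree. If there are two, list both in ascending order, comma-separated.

o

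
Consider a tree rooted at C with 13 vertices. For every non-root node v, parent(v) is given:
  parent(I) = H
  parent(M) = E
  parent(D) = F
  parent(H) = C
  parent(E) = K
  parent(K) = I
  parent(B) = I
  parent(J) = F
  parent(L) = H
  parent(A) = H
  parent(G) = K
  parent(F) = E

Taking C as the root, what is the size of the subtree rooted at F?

Descendants of F (including itself): F, D, J. That's 3.

3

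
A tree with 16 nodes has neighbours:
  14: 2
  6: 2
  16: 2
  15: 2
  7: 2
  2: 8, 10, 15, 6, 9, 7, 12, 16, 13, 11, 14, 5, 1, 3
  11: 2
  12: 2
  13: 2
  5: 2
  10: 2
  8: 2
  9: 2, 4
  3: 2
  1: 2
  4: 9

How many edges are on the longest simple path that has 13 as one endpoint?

3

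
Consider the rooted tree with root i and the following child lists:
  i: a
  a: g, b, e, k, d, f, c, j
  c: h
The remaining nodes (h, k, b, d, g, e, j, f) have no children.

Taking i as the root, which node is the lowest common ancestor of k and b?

a

Ancestors of k (toward the root): k, a, i.
Ancestors of b: b, a, i.
The deepest node appearing in both lists is a.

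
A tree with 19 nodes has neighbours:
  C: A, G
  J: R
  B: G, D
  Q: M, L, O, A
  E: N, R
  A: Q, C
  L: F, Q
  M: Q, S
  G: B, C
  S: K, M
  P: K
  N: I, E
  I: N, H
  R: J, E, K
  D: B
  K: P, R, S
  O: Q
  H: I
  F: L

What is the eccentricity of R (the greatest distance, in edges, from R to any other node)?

9

The node farthest from R is D, via R-K-S-M-Q-A-C-G-B-D — 9 edges.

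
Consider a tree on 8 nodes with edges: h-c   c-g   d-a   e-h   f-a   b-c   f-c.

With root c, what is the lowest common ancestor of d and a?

d's ancestor chain is d, a, f, c and a's is a, f, c; they first meet at a.

a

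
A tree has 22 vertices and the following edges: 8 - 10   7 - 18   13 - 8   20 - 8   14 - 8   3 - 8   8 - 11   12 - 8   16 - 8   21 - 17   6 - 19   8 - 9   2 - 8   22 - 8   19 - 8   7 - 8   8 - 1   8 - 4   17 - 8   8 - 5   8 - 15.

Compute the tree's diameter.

4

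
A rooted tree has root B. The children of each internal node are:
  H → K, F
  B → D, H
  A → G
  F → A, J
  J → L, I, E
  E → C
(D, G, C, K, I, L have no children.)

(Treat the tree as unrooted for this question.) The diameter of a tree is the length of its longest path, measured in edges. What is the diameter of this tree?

6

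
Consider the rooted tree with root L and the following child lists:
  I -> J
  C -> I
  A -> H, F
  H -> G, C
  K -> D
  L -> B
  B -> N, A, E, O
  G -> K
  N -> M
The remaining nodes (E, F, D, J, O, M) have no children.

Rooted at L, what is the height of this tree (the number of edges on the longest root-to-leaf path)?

6

The longest root-to-leaf path is L-B-A-H-G-K-D (6 edges).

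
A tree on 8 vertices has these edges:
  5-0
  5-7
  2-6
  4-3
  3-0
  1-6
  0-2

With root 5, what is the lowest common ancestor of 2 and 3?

0

2's ancestor chain is 2, 0, 5 and 3's is 3, 0, 5; they first meet at 0.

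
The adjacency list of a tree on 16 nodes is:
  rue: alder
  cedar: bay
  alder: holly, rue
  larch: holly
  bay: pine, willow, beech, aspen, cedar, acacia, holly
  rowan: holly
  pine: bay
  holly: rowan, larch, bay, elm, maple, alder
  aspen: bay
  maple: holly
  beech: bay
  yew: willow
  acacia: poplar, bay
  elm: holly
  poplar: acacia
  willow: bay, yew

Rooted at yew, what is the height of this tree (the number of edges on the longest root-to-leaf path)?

rue sits deepest: yew – willow – bay – holly – alder – rue — 5 edges from the root.

5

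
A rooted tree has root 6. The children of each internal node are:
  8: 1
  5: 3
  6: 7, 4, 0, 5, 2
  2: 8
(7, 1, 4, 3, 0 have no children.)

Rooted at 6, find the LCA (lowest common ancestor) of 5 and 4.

Ancestors of 5 (toward the root): 5, 6.
Ancestors of 4: 4, 6.
The deepest node appearing in both lists is 6.

6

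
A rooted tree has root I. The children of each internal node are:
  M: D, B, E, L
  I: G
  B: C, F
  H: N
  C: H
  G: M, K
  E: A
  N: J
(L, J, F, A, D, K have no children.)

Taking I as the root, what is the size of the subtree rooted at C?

4

Descendants of C (including itself): C, H, N, J. That's 4.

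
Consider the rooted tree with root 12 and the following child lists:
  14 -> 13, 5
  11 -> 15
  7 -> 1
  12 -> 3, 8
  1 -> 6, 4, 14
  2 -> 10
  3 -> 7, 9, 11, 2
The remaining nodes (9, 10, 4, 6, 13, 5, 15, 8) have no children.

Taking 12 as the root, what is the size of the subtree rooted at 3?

The subtree rooted at 3 contains: 3, 7, 2, 11, 9, 1, 10, 15, 14, 6, 4, 5, 13 — 13 nodes.

13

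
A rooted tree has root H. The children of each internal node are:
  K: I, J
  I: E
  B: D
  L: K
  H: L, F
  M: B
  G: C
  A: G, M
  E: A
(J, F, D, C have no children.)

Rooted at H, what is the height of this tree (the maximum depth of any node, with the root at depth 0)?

D sits deepest: H-L-K-I-E-A-M-B-D — 8 edges from the root.

8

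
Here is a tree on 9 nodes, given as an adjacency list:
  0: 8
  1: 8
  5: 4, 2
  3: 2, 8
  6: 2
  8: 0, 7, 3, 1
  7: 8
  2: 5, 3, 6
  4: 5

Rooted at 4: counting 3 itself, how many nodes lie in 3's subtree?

3's subtree: {3, 8, 1, 0, 7}, size 5.

5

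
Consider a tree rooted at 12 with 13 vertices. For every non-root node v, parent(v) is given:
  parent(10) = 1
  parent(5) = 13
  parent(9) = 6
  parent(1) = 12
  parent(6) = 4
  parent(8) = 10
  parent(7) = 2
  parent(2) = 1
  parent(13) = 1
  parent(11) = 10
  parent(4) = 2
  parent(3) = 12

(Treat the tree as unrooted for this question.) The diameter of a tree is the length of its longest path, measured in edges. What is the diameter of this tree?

6

BFS from 9 reaches 11 last, at distance 6; BFS from 11 confirms no node is farther.
Path: 9-6-4-2-1-10-11.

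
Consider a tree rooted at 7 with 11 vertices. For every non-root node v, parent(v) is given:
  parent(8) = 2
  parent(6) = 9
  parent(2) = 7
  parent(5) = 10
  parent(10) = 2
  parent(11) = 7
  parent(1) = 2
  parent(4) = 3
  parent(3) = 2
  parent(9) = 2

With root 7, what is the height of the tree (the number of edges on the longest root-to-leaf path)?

3

The longest root-to-leaf path is 7 – 2 – 9 – 6 (3 edges).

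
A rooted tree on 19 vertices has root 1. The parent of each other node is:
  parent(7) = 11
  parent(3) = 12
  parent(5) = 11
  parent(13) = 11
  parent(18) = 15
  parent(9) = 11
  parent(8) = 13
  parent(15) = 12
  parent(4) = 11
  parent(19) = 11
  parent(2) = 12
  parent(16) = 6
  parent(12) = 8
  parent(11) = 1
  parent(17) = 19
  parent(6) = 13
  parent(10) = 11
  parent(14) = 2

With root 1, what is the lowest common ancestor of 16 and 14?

13

Path 16→root: 16 6 13 11 1; path 14→root: 14 2 12 8 13 11 1.
First common node: 13.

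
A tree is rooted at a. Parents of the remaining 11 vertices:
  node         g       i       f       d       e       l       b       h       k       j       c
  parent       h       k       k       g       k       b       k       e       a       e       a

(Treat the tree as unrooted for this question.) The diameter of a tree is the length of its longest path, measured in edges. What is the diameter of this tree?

6

A longest path is c-a-k-e-h-g-d, with 6 edges.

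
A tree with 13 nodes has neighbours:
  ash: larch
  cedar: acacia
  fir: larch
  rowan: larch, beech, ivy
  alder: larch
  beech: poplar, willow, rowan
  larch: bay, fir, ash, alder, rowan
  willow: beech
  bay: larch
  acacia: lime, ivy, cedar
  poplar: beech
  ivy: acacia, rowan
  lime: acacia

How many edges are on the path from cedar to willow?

cedar – acacia – ivy – rowan – beech – willow: 5 edges.

5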